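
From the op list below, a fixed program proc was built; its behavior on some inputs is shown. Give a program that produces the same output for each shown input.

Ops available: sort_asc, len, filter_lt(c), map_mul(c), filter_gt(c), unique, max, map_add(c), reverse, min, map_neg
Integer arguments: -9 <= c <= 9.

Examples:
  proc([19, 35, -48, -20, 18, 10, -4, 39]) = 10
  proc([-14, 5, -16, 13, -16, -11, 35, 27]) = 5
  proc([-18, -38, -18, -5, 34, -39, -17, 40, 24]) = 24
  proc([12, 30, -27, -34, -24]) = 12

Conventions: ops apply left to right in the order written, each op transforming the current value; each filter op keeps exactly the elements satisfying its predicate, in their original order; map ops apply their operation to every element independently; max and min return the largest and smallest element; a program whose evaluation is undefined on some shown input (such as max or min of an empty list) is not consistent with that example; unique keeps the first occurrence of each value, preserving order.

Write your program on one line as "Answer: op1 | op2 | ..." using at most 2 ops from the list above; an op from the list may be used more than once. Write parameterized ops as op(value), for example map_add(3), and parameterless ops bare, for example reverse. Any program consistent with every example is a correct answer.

filter_gt(-3) | min

Check, running the answer program on each example:
  [19, 35, -48, -20, 18, 10, -4, 39] -> [19, 35, 18, 10, 39] -> 10
  [-14, 5, -16, 13, -16, -11, 35, 27] -> [5, 13, 35, 27] -> 5
  [-18, -38, -18, -5, 34, -39, -17, 40, 24] -> [34, 40, 24] -> 24
  [12, 30, -27, -34, -24] -> [12, 30] -> 12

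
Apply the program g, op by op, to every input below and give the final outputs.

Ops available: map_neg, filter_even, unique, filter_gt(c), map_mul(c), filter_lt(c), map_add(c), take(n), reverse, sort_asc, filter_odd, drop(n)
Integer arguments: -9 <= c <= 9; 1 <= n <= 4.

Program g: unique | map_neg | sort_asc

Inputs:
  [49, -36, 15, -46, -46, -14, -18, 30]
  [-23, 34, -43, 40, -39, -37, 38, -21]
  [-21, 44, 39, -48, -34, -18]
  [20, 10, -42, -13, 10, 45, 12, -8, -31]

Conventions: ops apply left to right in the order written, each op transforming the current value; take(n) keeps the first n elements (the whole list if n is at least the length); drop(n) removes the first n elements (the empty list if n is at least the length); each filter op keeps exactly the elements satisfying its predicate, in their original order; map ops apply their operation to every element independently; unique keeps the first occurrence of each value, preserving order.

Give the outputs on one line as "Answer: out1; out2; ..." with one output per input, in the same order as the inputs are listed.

Execution, op by op:
  [49, -36, 15, -46, -46, -14, -18, 30] -> [49, -36, 15, -46, -14, -18, 30] -> [-49, 36, -15, 46, 14, 18, -30] -> [-49, -30, -15, 14, 18, 36, 46]
  [-23, 34, -43, 40, -39, -37, 38, -21] -> [-23, 34, -43, 40, -39, -37, 38, -21] -> [23, -34, 43, -40, 39, 37, -38, 21] -> [-40, -38, -34, 21, 23, 37, 39, 43]
  [-21, 44, 39, -48, -34, -18] -> [-21, 44, 39, -48, -34, -18] -> [21, -44, -39, 48, 34, 18] -> [-44, -39, 18, 21, 34, 48]
  [20, 10, -42, -13, 10, 45, 12, -8, -31] -> [20, 10, -42, -13, 45, 12, -8, -31] -> [-20, -10, 42, 13, -45, -12, 8, 31] -> [-45, -20, -12, -10, 8, 13, 31, 42]

[-49, -30, -15, 14, 18, 36, 46]; [-40, -38, -34, 21, 23, 37, 39, 43]; [-44, -39, 18, 21, 34, 48]; [-45, -20, -12, -10, 8, 13, 31, 42]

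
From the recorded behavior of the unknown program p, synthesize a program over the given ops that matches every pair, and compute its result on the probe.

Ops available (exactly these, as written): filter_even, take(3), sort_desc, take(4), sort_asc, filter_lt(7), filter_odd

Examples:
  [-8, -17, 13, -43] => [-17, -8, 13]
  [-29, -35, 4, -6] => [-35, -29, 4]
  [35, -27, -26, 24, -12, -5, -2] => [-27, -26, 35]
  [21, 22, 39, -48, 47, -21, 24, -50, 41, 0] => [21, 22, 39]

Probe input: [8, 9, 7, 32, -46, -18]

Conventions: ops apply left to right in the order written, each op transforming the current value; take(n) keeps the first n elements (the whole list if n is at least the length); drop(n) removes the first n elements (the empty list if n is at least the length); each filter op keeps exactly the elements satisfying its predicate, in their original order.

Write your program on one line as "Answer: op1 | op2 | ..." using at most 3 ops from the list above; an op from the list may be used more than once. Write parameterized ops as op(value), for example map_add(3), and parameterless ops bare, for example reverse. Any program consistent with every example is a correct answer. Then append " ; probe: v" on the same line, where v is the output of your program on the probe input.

take(4) | take(3) | sort_asc ; probe: [7, 8, 9]

Check, running the answer program on each example:
  [-8, -17, 13, -43] -> [-8, -17, 13, -43] -> [-8, -17, 13] -> [-17, -8, 13]
  [-29, -35, 4, -6] -> [-29, -35, 4, -6] -> [-29, -35, 4] -> [-35, -29, 4]
  [35, -27, -26, 24, -12, -5, -2] -> [35, -27, -26, 24] -> [35, -27, -26] -> [-27, -26, 35]
  [21, 22, 39, -48, 47, -21, 24, -50, 41, 0] -> [21, 22, 39, -48] -> [21, 22, 39] -> [21, 22, 39]
  probe: [8, 9, 7, 32, -46, -18] -> [8, 9, 7, 32] -> [8, 9, 7] -> [7, 8, 9]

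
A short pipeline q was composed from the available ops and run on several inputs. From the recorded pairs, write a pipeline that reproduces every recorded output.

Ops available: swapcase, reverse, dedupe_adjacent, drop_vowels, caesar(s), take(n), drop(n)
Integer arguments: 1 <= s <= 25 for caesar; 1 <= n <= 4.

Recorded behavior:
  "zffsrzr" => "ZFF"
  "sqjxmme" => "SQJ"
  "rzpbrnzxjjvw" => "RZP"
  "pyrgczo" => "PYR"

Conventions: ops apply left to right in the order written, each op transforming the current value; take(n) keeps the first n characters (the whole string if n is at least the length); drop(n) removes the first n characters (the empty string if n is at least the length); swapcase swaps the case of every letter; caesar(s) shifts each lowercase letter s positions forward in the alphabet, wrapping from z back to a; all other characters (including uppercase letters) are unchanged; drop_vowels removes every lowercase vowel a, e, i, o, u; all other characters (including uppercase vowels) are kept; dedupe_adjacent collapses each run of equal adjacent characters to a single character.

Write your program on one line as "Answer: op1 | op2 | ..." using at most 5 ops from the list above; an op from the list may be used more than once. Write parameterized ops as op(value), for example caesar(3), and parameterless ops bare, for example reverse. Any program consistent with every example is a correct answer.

reverse | drop(1) | reverse | swapcase | take(3)

Check, running the answer program on each example:
  "zffsrzr" -> "rzrsffz" -> "zrsffz" -> "zffsrz" -> "ZFFSRZ" -> "ZFF"
  "sqjxmme" -> "emmxjqs" -> "mmxjqs" -> "sqjxmm" -> "SQJXMM" -> "SQJ"
  "rzpbrnzxjjvw" -> "wvjjxznrbpzr" -> "vjjxznrbpzr" -> "rzpbrnzxjjv" -> "RZPBRNZXJJV" -> "RZP"
  "pyrgczo" -> "ozcgryp" -> "zcgryp" -> "pyrgcz" -> "PYRGCZ" -> "PYR"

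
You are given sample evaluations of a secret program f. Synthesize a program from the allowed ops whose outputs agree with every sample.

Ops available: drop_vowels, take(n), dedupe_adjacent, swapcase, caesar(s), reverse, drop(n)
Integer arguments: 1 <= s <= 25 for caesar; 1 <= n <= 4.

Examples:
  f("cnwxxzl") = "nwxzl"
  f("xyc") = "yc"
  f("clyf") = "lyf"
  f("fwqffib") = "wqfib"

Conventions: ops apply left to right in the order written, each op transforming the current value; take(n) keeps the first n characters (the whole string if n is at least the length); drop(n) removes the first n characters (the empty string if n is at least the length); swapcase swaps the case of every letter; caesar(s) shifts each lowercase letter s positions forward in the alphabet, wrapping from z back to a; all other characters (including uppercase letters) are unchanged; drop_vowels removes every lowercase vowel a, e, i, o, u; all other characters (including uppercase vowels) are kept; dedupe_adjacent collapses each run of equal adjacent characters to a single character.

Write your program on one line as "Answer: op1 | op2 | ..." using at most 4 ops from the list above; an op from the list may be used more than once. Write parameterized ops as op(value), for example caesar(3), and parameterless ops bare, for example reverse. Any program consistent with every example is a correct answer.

drop(1) | reverse | dedupe_adjacent | reverse

Check, running the answer program on each example:
  "cnwxxzl" -> "nwxxzl" -> "lzxxwn" -> "lzxwn" -> "nwxzl"
  "xyc" -> "yc" -> "cy" -> "cy" -> "yc"
  "clyf" -> "lyf" -> "fyl" -> "fyl" -> "lyf"
  "fwqffib" -> "wqffib" -> "biffqw" -> "bifqw" -> "wqfib"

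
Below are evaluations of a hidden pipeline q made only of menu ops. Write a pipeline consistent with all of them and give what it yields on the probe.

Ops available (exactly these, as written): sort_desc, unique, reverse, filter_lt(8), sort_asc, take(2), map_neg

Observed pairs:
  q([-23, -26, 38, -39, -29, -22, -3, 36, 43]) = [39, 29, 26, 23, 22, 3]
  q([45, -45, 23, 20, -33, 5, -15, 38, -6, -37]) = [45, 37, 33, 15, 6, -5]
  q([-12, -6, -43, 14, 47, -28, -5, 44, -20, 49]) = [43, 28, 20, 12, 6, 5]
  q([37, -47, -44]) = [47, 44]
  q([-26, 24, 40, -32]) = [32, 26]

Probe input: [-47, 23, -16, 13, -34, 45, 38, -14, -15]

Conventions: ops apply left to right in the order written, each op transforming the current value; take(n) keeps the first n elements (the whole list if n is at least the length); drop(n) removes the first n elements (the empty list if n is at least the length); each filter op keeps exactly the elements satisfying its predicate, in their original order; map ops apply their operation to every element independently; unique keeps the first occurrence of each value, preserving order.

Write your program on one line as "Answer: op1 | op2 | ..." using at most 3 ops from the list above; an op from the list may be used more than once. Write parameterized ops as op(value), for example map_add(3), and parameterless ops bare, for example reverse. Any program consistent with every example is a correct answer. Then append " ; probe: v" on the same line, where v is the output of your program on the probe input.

filter_lt(8) | map_neg | sort_desc ; probe: [47, 34, 16, 15, 14]

Check, running the answer program on each example:
  [-23, -26, 38, -39, -29, -22, -3, 36, 43] -> [-23, -26, -39, -29, -22, -3] -> [23, 26, 39, 29, 22, 3] -> [39, 29, 26, 23, 22, 3]
  [45, -45, 23, 20, -33, 5, -15, 38, -6, -37] -> [-45, -33, 5, -15, -6, -37] -> [45, 33, -5, 15, 6, 37] -> [45, 37, 33, 15, 6, -5]
  [-12, -6, -43, 14, 47, -28, -5, 44, -20, 49] -> [-12, -6, -43, -28, -5, -20] -> [12, 6, 43, 28, 5, 20] -> [43, 28, 20, 12, 6, 5]
  [37, -47, -44] -> [-47, -44] -> [47, 44] -> [47, 44]
  [-26, 24, 40, -32] -> [-26, -32] -> [26, 32] -> [32, 26]
  probe: [-47, 23, -16, 13, -34, 45, 38, -14, -15] -> [-47, -16, -34, -14, -15] -> [47, 16, 34, 14, 15] -> [47, 34, 16, 15, 14]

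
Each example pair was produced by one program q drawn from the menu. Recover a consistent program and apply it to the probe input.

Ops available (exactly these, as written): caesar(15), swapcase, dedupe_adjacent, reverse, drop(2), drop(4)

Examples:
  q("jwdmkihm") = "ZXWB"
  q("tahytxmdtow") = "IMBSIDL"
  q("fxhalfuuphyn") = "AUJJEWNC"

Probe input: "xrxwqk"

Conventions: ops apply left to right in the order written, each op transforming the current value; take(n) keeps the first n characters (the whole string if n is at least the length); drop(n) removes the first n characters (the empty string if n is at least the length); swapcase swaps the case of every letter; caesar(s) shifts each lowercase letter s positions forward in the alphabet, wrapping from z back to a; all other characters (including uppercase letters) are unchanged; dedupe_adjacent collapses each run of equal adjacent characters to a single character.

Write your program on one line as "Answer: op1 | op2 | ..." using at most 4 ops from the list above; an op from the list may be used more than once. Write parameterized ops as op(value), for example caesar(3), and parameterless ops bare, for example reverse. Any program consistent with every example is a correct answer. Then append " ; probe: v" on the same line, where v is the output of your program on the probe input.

caesar(15) | swapcase | drop(4) ; probe: "FZ"

Check, running the answer program on each example:
  "jwdmkihm" -> "ylsbzxwb" -> "YLSBZXWB" -> "ZXWB"
  "tahytxmdtow" -> "ipwnimbsidl" -> "IPWNIMBSIDL" -> "IMBSIDL"
  "fxhalfuuphyn" -> "umwpaujjewnc" -> "UMWPAUJJEWNC" -> "AUJJEWNC"
  probe: "xrxwqk" -> "mgmlfz" -> "MGMLFZ" -> "FZ"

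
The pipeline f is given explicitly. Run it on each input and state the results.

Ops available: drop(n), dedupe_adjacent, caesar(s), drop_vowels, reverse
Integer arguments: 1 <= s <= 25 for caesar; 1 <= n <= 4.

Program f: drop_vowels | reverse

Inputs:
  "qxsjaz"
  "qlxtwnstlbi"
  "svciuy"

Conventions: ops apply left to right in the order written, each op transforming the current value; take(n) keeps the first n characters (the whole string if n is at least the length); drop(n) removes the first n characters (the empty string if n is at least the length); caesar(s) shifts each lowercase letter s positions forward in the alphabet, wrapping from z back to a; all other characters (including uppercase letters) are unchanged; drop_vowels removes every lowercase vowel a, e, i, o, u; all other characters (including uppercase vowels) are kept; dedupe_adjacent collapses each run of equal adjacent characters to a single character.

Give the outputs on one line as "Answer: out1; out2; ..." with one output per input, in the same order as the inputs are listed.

"zjsxq"; "bltsnwtxlq"; "ycvs"

Execution, op by op:
  "qxsjaz" -> "qxsjz" -> "zjsxq"
  "qlxtwnstlbi" -> "qlxtwnstlb" -> "bltsnwtxlq"
  "svciuy" -> "svcy" -> "ycvs"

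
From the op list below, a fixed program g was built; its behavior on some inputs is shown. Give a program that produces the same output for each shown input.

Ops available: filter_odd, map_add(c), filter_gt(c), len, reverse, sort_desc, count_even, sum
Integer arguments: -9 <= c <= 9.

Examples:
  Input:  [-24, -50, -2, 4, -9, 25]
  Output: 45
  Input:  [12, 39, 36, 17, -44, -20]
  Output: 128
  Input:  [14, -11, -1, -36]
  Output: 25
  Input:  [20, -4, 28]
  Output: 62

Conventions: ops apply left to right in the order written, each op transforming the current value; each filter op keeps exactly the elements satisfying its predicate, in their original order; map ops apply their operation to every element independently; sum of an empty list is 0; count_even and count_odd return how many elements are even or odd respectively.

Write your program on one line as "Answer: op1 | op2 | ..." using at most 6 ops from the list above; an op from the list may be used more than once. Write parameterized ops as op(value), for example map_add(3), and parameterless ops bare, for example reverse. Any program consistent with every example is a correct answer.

sort_desc | map_add(6) | filter_gt(-1) | reverse | sum

Check, running the answer program on each example:
  [-24, -50, -2, 4, -9, 25] -> [25, 4, -2, -9, -24, -50] -> [31, 10, 4, -3, -18, -44] -> [31, 10, 4] -> [4, 10, 31] -> 45
  [12, 39, 36, 17, -44, -20] -> [39, 36, 17, 12, -20, -44] -> [45, 42, 23, 18, -14, -38] -> [45, 42, 23, 18] -> [18, 23, 42, 45] -> 128
  [14, -11, -1, -36] -> [14, -1, -11, -36] -> [20, 5, -5, -30] -> [20, 5] -> [5, 20] -> 25
  [20, -4, 28] -> [28, 20, -4] -> [34, 26, 2] -> [34, 26, 2] -> [2, 26, 34] -> 62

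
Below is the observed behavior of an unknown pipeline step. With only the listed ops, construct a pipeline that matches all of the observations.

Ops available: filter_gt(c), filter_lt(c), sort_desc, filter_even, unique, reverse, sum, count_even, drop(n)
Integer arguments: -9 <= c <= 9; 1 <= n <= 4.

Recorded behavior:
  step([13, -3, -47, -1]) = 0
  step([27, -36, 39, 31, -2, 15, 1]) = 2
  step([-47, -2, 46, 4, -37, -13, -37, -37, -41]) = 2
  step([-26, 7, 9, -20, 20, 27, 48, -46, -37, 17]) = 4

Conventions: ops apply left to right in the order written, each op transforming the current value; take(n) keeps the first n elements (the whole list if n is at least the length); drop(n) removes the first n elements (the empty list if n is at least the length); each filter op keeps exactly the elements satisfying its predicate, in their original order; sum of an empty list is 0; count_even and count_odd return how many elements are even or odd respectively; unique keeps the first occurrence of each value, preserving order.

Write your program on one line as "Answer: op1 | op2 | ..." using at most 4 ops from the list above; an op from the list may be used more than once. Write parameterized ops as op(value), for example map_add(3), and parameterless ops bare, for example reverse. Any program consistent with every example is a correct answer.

sort_desc | drop(1) | filter_even | count_even

Check, running the answer program on each example:
  [13, -3, -47, -1] -> [13, -1, -3, -47] -> [-1, -3, -47] -> [] -> 0
  [27, -36, 39, 31, -2, 15, 1] -> [39, 31, 27, 15, 1, -2, -36] -> [31, 27, 15, 1, -2, -36] -> [-2, -36] -> 2
  [-47, -2, 46, 4, -37, -13, -37, -37, -41] -> [46, 4, -2, -13, -37, -37, -37, -41, -47] -> [4, -2, -13, -37, -37, -37, -41, -47] -> [4, -2] -> 2
  [-26, 7, 9, -20, 20, 27, 48, -46, -37, 17] -> [48, 27, 20, 17, 9, 7, -20, -26, -37, -46] -> [27, 20, 17, 9, 7, -20, -26, -37, -46] -> [20, -20, -26, -46] -> 4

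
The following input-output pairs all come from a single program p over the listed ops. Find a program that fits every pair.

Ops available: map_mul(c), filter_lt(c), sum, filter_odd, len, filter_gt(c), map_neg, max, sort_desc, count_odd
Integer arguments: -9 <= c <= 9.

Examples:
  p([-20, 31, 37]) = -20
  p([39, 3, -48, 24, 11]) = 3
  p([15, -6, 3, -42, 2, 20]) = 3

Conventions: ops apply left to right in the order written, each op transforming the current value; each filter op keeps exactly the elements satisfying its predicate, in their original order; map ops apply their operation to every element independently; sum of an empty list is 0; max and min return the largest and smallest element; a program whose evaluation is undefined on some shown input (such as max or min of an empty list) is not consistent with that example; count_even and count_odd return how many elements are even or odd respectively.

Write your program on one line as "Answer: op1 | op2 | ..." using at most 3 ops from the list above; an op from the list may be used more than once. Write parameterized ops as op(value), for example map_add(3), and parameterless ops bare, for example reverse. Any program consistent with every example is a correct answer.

filter_lt(7) | max

Check, running the answer program on each example:
  [-20, 31, 37] -> [-20] -> -20
  [39, 3, -48, 24, 11] -> [3, -48] -> 3
  [15, -6, 3, -42, 2, 20] -> [-6, 3, -42, 2] -> 3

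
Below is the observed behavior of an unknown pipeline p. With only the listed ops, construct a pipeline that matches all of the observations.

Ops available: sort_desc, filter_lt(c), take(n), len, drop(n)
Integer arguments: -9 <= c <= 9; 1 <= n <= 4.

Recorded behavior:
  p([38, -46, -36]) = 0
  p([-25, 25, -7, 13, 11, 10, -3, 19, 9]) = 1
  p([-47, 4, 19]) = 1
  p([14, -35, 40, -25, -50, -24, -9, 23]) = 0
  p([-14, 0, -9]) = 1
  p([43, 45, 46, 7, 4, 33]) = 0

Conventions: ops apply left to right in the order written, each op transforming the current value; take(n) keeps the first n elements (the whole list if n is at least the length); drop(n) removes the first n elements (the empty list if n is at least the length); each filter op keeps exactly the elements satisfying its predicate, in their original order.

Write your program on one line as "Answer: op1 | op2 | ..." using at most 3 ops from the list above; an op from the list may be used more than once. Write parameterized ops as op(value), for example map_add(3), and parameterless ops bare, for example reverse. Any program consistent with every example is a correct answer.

take(1) | filter_lt(-3) | len

Check, running the answer program on each example:
  [38, -46, -36] -> [38] -> [] -> 0
  [-25, 25, -7, 13, 11, 10, -3, 19, 9] -> [-25] -> [-25] -> 1
  [-47, 4, 19] -> [-47] -> [-47] -> 1
  [14, -35, 40, -25, -50, -24, -9, 23] -> [14] -> [] -> 0
  [-14, 0, -9] -> [-14] -> [-14] -> 1
  [43, 45, 46, 7, 4, 33] -> [43] -> [] -> 0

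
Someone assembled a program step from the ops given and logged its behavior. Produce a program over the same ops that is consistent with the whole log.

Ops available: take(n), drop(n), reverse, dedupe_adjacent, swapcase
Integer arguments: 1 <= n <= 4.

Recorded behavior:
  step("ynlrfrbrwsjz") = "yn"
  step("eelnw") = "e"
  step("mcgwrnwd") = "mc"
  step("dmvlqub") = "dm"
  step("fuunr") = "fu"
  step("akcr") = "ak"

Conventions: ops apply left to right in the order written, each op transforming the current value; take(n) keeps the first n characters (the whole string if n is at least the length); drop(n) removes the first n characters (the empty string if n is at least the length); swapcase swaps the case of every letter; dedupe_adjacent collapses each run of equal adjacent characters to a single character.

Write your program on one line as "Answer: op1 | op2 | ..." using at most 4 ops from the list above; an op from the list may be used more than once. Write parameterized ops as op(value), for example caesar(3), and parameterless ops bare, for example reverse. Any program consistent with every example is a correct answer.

take(4) | take(2) | dedupe_adjacent

Check, running the answer program on each example:
  "ynlrfrbrwsjz" -> "ynlr" -> "yn" -> "yn"
  "eelnw" -> "eeln" -> "ee" -> "e"
  "mcgwrnwd" -> "mcgw" -> "mc" -> "mc"
  "dmvlqub" -> "dmvl" -> "dm" -> "dm"
  "fuunr" -> "fuun" -> "fu" -> "fu"
  "akcr" -> "akcr" -> "ak" -> "ak"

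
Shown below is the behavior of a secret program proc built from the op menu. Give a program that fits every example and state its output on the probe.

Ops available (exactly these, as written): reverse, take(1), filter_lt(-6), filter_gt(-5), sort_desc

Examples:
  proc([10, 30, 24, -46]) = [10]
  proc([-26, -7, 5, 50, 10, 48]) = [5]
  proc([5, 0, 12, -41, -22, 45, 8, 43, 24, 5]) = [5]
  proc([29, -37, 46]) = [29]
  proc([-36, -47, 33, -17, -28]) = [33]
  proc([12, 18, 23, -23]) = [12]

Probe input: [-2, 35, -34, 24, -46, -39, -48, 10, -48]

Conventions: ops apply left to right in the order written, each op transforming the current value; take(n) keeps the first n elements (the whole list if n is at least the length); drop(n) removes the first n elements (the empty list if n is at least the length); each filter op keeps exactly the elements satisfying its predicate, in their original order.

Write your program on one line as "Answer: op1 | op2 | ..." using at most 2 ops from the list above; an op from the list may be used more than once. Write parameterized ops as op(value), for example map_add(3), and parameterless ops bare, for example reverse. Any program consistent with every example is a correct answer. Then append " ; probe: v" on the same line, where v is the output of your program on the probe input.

filter_gt(-5) | take(1) ; probe: [-2]

Check, running the answer program on each example:
  [10, 30, 24, -46] -> [10, 30, 24] -> [10]
  [-26, -7, 5, 50, 10, 48] -> [5, 50, 10, 48] -> [5]
  [5, 0, 12, -41, -22, 45, 8, 43, 24, 5] -> [5, 0, 12, 45, 8, 43, 24, 5] -> [5]
  [29, -37, 46] -> [29, 46] -> [29]
  [-36, -47, 33, -17, -28] -> [33] -> [33]
  [12, 18, 23, -23] -> [12, 18, 23] -> [12]
  probe: [-2, 35, -34, 24, -46, -39, -48, 10, -48] -> [-2, 35, 24, 10] -> [-2]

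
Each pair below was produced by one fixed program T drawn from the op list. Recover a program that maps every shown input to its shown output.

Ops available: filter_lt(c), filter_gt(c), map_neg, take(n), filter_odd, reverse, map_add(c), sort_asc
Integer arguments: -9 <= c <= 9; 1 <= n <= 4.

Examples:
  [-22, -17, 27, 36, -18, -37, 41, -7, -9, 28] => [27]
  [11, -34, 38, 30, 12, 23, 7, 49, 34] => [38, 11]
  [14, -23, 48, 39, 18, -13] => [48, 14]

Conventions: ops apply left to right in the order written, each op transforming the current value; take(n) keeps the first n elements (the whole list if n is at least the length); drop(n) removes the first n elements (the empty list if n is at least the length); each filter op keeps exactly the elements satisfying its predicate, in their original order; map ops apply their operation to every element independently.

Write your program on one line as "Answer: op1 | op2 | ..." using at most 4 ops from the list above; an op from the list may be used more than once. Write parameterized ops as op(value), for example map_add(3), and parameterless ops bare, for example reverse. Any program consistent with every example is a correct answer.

take(3) | reverse | filter_gt(3)

Check, running the answer program on each example:
  [-22, -17, 27, 36, -18, -37, 41, -7, -9, 28] -> [-22, -17, 27] -> [27, -17, -22] -> [27]
  [11, -34, 38, 30, 12, 23, 7, 49, 34] -> [11, -34, 38] -> [38, -34, 11] -> [38, 11]
  [14, -23, 48, 39, 18, -13] -> [14, -23, 48] -> [48, -23, 14] -> [48, 14]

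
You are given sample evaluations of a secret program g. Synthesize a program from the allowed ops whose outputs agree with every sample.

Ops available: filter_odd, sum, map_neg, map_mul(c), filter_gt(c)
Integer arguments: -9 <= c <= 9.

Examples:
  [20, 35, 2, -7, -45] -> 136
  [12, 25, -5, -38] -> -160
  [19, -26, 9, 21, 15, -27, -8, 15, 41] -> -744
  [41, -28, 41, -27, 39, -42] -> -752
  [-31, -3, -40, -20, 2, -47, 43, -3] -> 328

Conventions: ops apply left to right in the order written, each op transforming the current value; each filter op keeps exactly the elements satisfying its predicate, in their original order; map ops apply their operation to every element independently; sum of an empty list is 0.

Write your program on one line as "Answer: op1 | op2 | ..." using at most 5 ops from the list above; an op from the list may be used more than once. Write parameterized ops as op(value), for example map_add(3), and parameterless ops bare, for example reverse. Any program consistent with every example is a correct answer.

map_neg | filter_odd | map_neg | map_mul(-8) | sum

Check, running the answer program on each example:
  [20, 35, 2, -7, -45] -> [-20, -35, -2, 7, 45] -> [-35, 7, 45] -> [35, -7, -45] -> [-280, 56, 360] -> 136
  [12, 25, -5, -38] -> [-12, -25, 5, 38] -> [-25, 5] -> [25, -5] -> [-200, 40] -> -160
  [19, -26, 9, 21, 15, -27, -8, 15, 41] -> [-19, 26, -9, -21, -15, 27, 8, -15, -41] -> [-19, -9, -21, -15, 27, -15, -41] -> [19, 9, 21, 15, -27, 15, 41] -> [-152, -72, -168, -120, 216, -120, -328] -> -744
  [41, -28, 41, -27, 39, -42] -> [-41, 28, -41, 27, -39, 42] -> [-41, -41, 27, -39] -> [41, 41, -27, 39] -> [-328, -328, 216, -312] -> -752
  [-31, -3, -40, -20, 2, -47, 43, -3] -> [31, 3, 40, 20, -2, 47, -43, 3] -> [31, 3, 47, -43, 3] -> [-31, -3, -47, 43, -3] -> [248, 24, 376, -344, 24] -> 328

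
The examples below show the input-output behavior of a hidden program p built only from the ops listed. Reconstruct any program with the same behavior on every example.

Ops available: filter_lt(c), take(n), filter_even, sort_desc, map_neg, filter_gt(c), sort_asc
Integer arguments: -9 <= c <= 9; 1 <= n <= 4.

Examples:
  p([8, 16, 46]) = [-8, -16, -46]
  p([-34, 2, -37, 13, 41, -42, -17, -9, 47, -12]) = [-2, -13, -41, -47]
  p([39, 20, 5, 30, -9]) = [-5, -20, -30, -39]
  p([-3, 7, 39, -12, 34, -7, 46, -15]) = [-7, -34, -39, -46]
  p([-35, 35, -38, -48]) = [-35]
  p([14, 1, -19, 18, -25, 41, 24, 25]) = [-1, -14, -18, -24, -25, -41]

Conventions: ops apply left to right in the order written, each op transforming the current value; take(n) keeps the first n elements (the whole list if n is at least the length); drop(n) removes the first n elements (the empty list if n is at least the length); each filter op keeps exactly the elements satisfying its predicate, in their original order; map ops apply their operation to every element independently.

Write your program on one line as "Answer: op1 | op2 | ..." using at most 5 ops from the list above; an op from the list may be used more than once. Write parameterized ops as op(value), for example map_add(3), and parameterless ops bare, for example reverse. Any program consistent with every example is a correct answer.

filter_gt(0) | sort_desc | map_neg | sort_desc

Check, running the answer program on each example:
  [8, 16, 46] -> [8, 16, 46] -> [46, 16, 8] -> [-46, -16, -8] -> [-8, -16, -46]
  [-34, 2, -37, 13, 41, -42, -17, -9, 47, -12] -> [2, 13, 41, 47] -> [47, 41, 13, 2] -> [-47, -41, -13, -2] -> [-2, -13, -41, -47]
  [39, 20, 5, 30, -9] -> [39, 20, 5, 30] -> [39, 30, 20, 5] -> [-39, -30, -20, -5] -> [-5, -20, -30, -39]
  [-3, 7, 39, -12, 34, -7, 46, -15] -> [7, 39, 34, 46] -> [46, 39, 34, 7] -> [-46, -39, -34, -7] -> [-7, -34, -39, -46]
  [-35, 35, -38, -48] -> [35] -> [35] -> [-35] -> [-35]
  [14, 1, -19, 18, -25, 41, 24, 25] -> [14, 1, 18, 41, 24, 25] -> [41, 25, 24, 18, 14, 1] -> [-41, -25, -24, -18, -14, -1] -> [-1, -14, -18, -24, -25, -41]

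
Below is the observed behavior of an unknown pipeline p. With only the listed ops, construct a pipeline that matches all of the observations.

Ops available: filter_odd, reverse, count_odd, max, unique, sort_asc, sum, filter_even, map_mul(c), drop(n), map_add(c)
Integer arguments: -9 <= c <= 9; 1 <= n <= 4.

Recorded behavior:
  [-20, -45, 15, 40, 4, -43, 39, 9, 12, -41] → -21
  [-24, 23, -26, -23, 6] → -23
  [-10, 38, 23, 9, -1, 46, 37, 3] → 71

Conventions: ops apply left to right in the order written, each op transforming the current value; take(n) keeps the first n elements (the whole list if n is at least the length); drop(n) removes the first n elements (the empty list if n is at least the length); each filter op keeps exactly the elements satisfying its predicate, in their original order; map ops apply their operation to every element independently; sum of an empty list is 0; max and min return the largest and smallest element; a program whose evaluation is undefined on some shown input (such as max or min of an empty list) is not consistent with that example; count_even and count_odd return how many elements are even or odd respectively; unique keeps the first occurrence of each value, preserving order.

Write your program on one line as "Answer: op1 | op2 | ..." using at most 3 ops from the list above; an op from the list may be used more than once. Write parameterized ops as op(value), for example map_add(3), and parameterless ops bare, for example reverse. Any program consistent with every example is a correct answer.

drop(2) | filter_odd | sum

Check, running the answer program on each example:
  [-20, -45, 15, 40, 4, -43, 39, 9, 12, -41] -> [15, 40, 4, -43, 39, 9, 12, -41] -> [15, -43, 39, 9, -41] -> -21
  [-24, 23, -26, -23, 6] -> [-26, -23, 6] -> [-23] -> -23
  [-10, 38, 23, 9, -1, 46, 37, 3] -> [23, 9, -1, 46, 37, 3] -> [23, 9, -1, 37, 3] -> 71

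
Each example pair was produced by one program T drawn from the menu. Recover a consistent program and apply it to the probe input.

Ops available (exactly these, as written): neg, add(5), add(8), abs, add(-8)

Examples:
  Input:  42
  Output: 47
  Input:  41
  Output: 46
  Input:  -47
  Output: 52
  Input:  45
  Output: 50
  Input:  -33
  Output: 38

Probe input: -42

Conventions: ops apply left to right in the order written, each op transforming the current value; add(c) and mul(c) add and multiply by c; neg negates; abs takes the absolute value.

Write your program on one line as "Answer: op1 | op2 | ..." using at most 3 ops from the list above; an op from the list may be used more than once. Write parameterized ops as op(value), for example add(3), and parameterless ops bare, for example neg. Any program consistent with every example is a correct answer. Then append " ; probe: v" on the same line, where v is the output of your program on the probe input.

abs | add(5) ; probe: 47

Check, running the answer program on each example:
  42 -> 42 -> 47
  41 -> 41 -> 46
  -47 -> 47 -> 52
  45 -> 45 -> 50
  -33 -> 33 -> 38
  probe: -42 -> 42 -> 47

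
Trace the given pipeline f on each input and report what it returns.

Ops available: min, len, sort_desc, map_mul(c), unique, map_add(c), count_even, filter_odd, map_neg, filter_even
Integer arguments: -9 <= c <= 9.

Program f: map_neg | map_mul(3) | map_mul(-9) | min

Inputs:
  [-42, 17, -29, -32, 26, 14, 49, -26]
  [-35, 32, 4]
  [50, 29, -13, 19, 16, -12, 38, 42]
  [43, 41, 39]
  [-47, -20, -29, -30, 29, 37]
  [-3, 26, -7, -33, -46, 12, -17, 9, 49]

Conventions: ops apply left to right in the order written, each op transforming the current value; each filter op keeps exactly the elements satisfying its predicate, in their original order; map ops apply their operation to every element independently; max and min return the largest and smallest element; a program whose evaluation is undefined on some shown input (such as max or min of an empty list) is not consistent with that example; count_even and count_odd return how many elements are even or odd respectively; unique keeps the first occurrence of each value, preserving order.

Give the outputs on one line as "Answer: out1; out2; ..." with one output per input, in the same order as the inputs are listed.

-1134; -945; -351; 1053; -1269; -1242

Execution, op by op:
  [-42, 17, -29, -32, 26, 14, 49, -26] -> [42, -17, 29, 32, -26, -14, -49, 26] -> [126, -51, 87, 96, -78, -42, -147, 78] -> [-1134, 459, -783, -864, 702, 378, 1323, -702] -> -1134
  [-35, 32, 4] -> [35, -32, -4] -> [105, -96, -12] -> [-945, 864, 108] -> -945
  [50, 29, -13, 19, 16, -12, 38, 42] -> [-50, -29, 13, -19, -16, 12, -38, -42] -> [-150, -87, 39, -57, -48, 36, -114, -126] -> [1350, 783, -351, 513, 432, -324, 1026, 1134] -> -351
  [43, 41, 39] -> [-43, -41, -39] -> [-129, -123, -117] -> [1161, 1107, 1053] -> 1053
  [-47, -20, -29, -30, 29, 37] -> [47, 20, 29, 30, -29, -37] -> [141, 60, 87, 90, -87, -111] -> [-1269, -540, -783, -810, 783, 999] -> -1269
  [-3, 26, -7, -33, -46, 12, -17, 9, 49] -> [3, -26, 7, 33, 46, -12, 17, -9, -49] -> [9, -78, 21, 99, 138, -36, 51, -27, -147] -> [-81, 702, -189, -891, -1242, 324, -459, 243, 1323] -> -1242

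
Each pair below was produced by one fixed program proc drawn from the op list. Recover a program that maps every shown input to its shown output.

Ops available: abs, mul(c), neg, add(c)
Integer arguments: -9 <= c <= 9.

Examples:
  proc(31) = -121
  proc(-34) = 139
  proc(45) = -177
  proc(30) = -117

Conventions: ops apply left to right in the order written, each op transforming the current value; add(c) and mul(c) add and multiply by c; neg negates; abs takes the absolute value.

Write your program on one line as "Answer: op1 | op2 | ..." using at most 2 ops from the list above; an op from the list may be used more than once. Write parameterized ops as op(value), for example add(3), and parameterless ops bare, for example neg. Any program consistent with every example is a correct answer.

mul(-4) | add(3)

Check, running the answer program on each example:
  31 -> -124 -> -121
  -34 -> 136 -> 139
  45 -> -180 -> -177
  30 -> -120 -> -117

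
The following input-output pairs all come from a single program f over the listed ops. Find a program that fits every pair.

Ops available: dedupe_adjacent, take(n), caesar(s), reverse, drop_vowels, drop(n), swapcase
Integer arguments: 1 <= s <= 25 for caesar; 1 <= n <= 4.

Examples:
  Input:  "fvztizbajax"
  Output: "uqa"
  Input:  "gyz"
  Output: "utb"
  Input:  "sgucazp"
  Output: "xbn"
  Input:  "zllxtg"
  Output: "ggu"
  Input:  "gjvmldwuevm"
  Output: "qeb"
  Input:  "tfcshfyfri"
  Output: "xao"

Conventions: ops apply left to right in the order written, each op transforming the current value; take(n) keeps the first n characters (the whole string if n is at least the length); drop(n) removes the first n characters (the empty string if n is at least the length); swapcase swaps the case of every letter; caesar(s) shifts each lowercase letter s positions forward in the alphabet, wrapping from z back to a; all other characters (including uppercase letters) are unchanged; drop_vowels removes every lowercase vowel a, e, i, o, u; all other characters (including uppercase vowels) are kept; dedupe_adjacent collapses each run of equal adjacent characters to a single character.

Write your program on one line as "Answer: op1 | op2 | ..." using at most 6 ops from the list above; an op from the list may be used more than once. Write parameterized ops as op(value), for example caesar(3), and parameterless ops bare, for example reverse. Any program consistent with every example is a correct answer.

drop_vowels | take(3) | caesar(24) | caesar(23) | reverse

Check, running the answer program on each example:
  "fvztizbajax" -> "fvztzbjx" -> "fvz" -> "dtx" -> "aqu" -> "uqa"
  "gyz" -> "gyz" -> "gyz" -> "ewx" -> "btu" -> "utb"
  "sgucazp" -> "sgczp" -> "sgc" -> "qea" -> "nbx" -> "xbn"
  "zllxtg" -> "zllxtg" -> "zll" -> "xjj" -> "ugg" -> "ggu"
  "gjvmldwuevm" -> "gjvmldwvm" -> "gjv" -> "eht" -> "beq" -> "qeb"
  "tfcshfyfri" -> "tfcshfyfr" -> "tfc" -> "rda" -> "oax" -> "xao"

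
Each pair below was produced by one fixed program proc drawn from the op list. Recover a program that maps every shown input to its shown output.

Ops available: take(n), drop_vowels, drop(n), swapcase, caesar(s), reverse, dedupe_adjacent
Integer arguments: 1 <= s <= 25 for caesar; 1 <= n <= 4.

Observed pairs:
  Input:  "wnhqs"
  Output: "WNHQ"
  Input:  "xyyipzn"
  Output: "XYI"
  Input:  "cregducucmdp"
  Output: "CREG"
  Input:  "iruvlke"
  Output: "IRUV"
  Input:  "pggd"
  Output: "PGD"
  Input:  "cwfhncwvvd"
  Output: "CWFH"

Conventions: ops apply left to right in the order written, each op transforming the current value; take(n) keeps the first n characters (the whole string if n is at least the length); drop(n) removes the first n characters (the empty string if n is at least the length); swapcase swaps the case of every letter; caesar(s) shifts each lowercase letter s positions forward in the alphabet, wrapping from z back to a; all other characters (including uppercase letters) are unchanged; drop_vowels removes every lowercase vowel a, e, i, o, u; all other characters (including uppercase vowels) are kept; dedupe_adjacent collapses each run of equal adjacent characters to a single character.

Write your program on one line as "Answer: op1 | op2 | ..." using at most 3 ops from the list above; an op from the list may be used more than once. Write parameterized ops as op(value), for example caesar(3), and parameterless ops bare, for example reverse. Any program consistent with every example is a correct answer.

take(4) | swapcase | dedupe_adjacent

Check, running the answer program on each example:
  "wnhqs" -> "wnhq" -> "WNHQ" -> "WNHQ"
  "xyyipzn" -> "xyyi" -> "XYYI" -> "XYI"
  "cregducucmdp" -> "creg" -> "CREG" -> "CREG"
  "iruvlke" -> "iruv" -> "IRUV" -> "IRUV"
  "pggd" -> "pggd" -> "PGGD" -> "PGD"
  "cwfhncwvvd" -> "cwfh" -> "CWFH" -> "CWFH"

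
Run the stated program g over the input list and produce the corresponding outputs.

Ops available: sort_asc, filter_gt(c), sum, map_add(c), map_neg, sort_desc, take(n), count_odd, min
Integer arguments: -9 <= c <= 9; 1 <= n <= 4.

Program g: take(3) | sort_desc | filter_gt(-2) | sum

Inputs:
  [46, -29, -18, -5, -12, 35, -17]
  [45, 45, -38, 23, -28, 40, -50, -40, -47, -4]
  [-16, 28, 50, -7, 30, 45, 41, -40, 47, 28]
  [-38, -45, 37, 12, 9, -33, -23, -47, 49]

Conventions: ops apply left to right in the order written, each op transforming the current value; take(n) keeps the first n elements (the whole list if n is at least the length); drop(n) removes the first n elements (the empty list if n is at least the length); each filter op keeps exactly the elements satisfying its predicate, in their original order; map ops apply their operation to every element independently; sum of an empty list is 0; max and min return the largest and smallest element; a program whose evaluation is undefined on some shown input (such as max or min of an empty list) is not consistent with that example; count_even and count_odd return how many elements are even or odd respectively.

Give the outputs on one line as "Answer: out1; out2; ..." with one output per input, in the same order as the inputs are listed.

46; 90; 78; 37

Execution, op by op:
  [46, -29, -18, -5, -12, 35, -17] -> [46, -29, -18] -> [46, -18, -29] -> [46] -> 46
  [45, 45, -38, 23, -28, 40, -50, -40, -47, -4] -> [45, 45, -38] -> [45, 45, -38] -> [45, 45] -> 90
  [-16, 28, 50, -7, 30, 45, 41, -40, 47, 28] -> [-16, 28, 50] -> [50, 28, -16] -> [50, 28] -> 78
  [-38, -45, 37, 12, 9, -33, -23, -47, 49] -> [-38, -45, 37] -> [37, -38, -45] -> [37] -> 37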